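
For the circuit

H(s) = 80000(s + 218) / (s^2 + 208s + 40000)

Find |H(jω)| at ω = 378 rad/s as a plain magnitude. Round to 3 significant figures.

At s = jω = j378:
zero (s+218): 218 + j378 → |·| = √(218²+378²) = √190408 ≈ 436.36, ∠ = arctan(378/218) ≈ 60.03°
quadratic: (j378)² + 208·j378 + 40000 = -102884 + j78624 → |·| ≈ 1.2949e+05, ∠ ≈ 142.61°
|H| = 80000 · 436.36 / 1.2949e+05 ≈ 269.59

270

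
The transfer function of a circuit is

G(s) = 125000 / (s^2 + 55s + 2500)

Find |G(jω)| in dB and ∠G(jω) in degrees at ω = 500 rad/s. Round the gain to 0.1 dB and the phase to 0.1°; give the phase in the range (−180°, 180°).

-6.0 dB, -173.7°

At s = jω = j500:
quadratic: (j500)² + 55·j500 + 2500 = -247500 + j27500 → |·| ≈ 2.4902e+05, ∠ ≈ 173.66°
|G| = 125000 / 2.4902e+05 ≈ 0.50197
Gain = 20 log₁₀(0.50197) ≈ -5.99 dB
∠G = 0.00° − 173.66° = -173.66°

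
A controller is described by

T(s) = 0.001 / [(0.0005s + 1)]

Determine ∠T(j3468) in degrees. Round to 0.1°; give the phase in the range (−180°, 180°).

-60.0°

At ω = 3468 rad/s:
pole (1 + j3468·0.0005) = 1 + j1.734 → |·| ≈ 2.0017, ∠ ≈ 60.03°
∠T = (0°) − (60.03°) = -60.03°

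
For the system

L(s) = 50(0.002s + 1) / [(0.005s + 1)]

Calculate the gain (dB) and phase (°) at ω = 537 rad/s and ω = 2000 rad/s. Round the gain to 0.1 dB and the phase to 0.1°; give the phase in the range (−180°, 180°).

ω = 537: 28.2 dB, -22.5°; ω = 2000: 26.2 dB, -8.3°

At ω = 537 rad/s:
zero (1 + j537·0.002) = 1 + j1.074 → |·| ≈ 1.4675, ∠ ≈ 47.04°
pole (1 + j537·0.005) = 1 + j2.685 → |·| ≈ 2.8652, ∠ ≈ 69.57°
|L| = 50 · 1.4675 / (2.8652) ≈ 25.609
Gain = 20 log₁₀(25.609) ≈ 28.17 dB
∠L = (47.04°) − (69.57°) = -22.53°

At ω = 2000 rad/s:
zero (1 + j2000·0.002) = 1 + j4 → |·| ≈ 4.1231, ∠ ≈ 75.96°
pole (1 + j2000·0.005) = 1 + j10 → |·| ≈ 10.05, ∠ ≈ 84.29°
|L| = 50 · 4.1231 / (10.05) ≈ 20.513
Gain = 20 log₁₀(20.513) ≈ 26.24 dB
∠L = (75.96°) − (84.29°) = -8.33°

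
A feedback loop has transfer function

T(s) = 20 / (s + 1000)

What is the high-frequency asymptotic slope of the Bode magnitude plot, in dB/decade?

Each pole contributes −20 dB/decade at high frequency; each zero contributes +20 dB/decade.
Net: 0 zero(s) − 1 pole(s) → -20 dB/decade.

-20 dB/decade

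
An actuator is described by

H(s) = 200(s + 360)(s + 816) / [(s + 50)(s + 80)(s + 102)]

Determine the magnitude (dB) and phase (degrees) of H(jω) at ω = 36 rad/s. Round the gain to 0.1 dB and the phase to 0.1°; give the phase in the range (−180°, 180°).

40.1 dB, -71.2°

At s = jω = j36:
zero (s+360): 360 + j36 → |·| = √(360²+36²) = √130896 ≈ 361.8, ∠ = arctan(36/360) ≈ 5.71°
zero (s+816): 816 + j36 → |·| = √(816²+36²) = √667152 ≈ 816.79, ∠ = arctan(36/816) ≈ 2.53°
pole (s+50): 50 + j36 → |·| = √(50²+36²) = √3796 ≈ 61.612, ∠ = arctan(36/50) ≈ 35.75°
pole (s+80): 80 + j36 → |·| = √(80²+36²) = √7696 ≈ 87.727, ∠ = arctan(36/80) ≈ 24.23°
pole (s+102): 102 + j36 → |·| = √(102²+36²) = √11700 ≈ 108.17, ∠ = arctan(36/102) ≈ 19.44°
|H| = 200 · 2.9551e+05 / 5.8466e+05 ≈ 101.09
Gain = 20 log₁₀(101.09) ≈ 40.09 dB
∠H = 8.24° − 79.42° = -71.18°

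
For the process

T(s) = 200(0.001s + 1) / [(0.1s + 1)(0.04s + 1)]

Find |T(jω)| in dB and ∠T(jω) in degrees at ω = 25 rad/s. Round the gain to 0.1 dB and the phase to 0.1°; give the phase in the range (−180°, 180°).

At ω = 25 rad/s:
zero (1 + j25·0.001) = 1 + j0.025 → |·| ≈ 1.0003, ∠ ≈ 1.43°
pole (1 + j25·0.1) = 1 + j2.5 → |·| ≈ 2.6926, ∠ ≈ 68.20°
pole (1 + j25·0.04) = 1 + j1 → |·| ≈ 1.4142, ∠ ≈ 45.00°
|T| = 200 · 1.0003 / (2.6926 · 1.4142) ≈ 52.538
Gain = 20 log₁₀(52.538) ≈ 34.41 dB
∠T = (1.43°) − (68.20° + 45.00°) = -111.77°

34.4 dB, -111.8°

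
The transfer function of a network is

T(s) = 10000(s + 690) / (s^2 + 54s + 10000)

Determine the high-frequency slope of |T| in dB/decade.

-20 dB/decade

Each pole contributes −20 dB/decade at high frequency; each zero contributes +20 dB/decade.
Net: 1 zero(s) − 2 pole(s) → -20 dB/decade.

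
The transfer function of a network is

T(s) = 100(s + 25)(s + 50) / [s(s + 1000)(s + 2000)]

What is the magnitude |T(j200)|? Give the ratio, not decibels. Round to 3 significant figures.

At s = jω = j200:
zero (s+25): 25 + j200 → |·| = √(25²+200²) = √40625 ≈ 201.56, ∠ = arctan(200/25) ≈ 82.87°
zero (s+50): 50 + j200 → |·| = √(50²+200²) = √42500 ≈ 206.16, ∠ = arctan(200/50) ≈ 75.96°
pole (s+1000): 1000 + j200 → |·| = √(1000²+200²) = √1040000 ≈ 1019.8, ∠ = arctan(200/1000) ≈ 11.31°
pole (s+2000): 2000 + j200 → |·| = √(2000²+200²) = √4040000 ≈ 2010, ∠ = arctan(200/2000) ≈ 5.71°
pole at origin: |s| = 200, ∠ = 90.00° (in denominator)
|T| = 100 · 41554 / 4.0996e+08 ≈ 0.010136

0.0101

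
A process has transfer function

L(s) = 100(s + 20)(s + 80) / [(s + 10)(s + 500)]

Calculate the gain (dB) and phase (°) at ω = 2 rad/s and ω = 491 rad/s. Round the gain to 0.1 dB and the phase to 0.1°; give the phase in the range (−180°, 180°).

At s = jω = j2:
zero (s+20): 20 + j2 → |·| = √(20²+2²) = √404 ≈ 20.1, ∠ = arctan(2/20) ≈ 5.71°
zero (s+80): 80 + j2 → |·| = √(80²+2²) = √6404 ≈ 80.025, ∠ = arctan(2/80) ≈ 1.43°
pole (s+10): 10 + j2 → |·| = √(10²+2²) = √104 ≈ 10.198, ∠ = arctan(2/10) ≈ 11.31°
pole (s+500): 500 + j2 → |·| = √(500²+2²) = √250004 ≈ 500, ∠ = arctan(2/500) ≈ 0.23°
|L| = 100 · 1608.5 / 5099 ≈ 31.545
Gain = 20 log₁₀(31.545) ≈ 29.98 dB
∠L = 7.14° − 11.54° = -4.40°

At s = jω = j491:
zero (s+20): 20 + j491 → |·| = √(20²+491²) = √241481 ≈ 491.41, ∠ = arctan(491/20) ≈ 87.67°
zero (s+80): 80 + j491 → |·| = √(80²+491²) = √247481 ≈ 497.47, ∠ = arctan(491/80) ≈ 80.75°
pole (s+10): 10 + j491 → |·| = √(10²+491²) = √241181 ≈ 491.1, ∠ = arctan(491/10) ≈ 88.83°
pole (s+500): 500 + j491 → |·| = √(500²+491²) = √491081 ≈ 700.77, ∠ = arctan(491/500) ≈ 44.48°
|L| = 100 · 2.4446e+05 / 3.4415e+05 ≈ 71.033
Gain = 20 log₁₀(71.033) ≈ 37.03 dB
∠L = 168.42° − 133.31° = 35.11°

ω = 2: 30.0 dB, -4.4°; ω = 491: 37.0 dB, 35.1°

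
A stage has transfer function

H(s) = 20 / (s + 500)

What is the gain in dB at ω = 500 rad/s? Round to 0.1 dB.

-31.0 dB

Substitute s = j500:
Numerator: 20 = 20 + j0
Denominator: (j500) + 500 = 500 + j500
|N| = √(20² + 0²) ≈ 20, ∠N ≈ 0.00°
|D| = √(500² + 500²) ≈ 707.11, ∠D ≈ 45.00°
|H| = 20 / 707.11 ≈ 0.028284
Gain = 20 log₁₀(0.028284) ≈ -30.97 dB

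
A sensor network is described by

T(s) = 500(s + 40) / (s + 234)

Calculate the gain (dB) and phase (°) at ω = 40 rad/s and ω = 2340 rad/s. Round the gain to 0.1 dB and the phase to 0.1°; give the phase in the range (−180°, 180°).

At s = jω = j40:
zero (s+40): 40 + j40 → |·| = √(40²+40²) = √3200 ≈ 56.569, ∠ = arctan(40/40) ≈ 45.00°
pole (s+234): 234 + j40 → |·| = √(234²+40²) = √56356 ≈ 237.39, ∠ = arctan(40/234) ≈ 9.70°
|T| = 500 · 56.569 / 237.39 ≈ 119.15
Gain = 20 log₁₀(119.15) ≈ 41.52 dB
∠T = 45.00° − 9.70° = 35.30°

At s = jω = j2340:
zero (s+40): 40 + j2340 → |·| = √(40²+2340²) = √5477200 ≈ 2340.3, ∠ = arctan(2340/40) ≈ 89.02°
pole (s+234): 234 + j2340 → |·| = √(234²+2340²) = √5530356 ≈ 2351.7, ∠ = arctan(2340/234) ≈ 84.29°
|T| = 500 · 2340.3 / 2351.7 ≈ 497.58
Gain = 20 log₁₀(497.58) ≈ 53.94 dB
∠T = 89.02° − 84.29° = 4.73°

ω = 40: 41.5 dB, 35.3°; ω = 2340: 53.9 dB, 4.7°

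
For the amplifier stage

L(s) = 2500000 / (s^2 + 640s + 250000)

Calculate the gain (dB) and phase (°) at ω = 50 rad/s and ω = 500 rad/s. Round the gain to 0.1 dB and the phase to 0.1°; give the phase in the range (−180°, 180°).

ω = 50: 20.0 dB, -7.4°; ω = 500: 17.9 dB, -90.0°

At s = jω = j50:
quadratic: (j50)² + 640·j50 + 250000 = 247500 + j32000 → |·| ≈ 2.4956e+05, ∠ ≈ 7.37°
|L| = 2500000 / 2.4956e+05 ≈ 10.018
Gain = 20 log₁₀(10.018) ≈ 20.02 dB
∠L = 0.00° − 7.37° = -7.37°

At s = jω = j500:
quadratic: (j500)² + 640·j500 + 250000 = 0 + j320000 → |·| ≈ 3.2e+05, ∠ ≈ 90.00°
|L| = 2500000 / 3.2e+05 ≈ 7.8125
Gain = 20 log₁₀(7.8125) ≈ 17.86 dB
∠L = 0.00° − 90.00° = -90.00°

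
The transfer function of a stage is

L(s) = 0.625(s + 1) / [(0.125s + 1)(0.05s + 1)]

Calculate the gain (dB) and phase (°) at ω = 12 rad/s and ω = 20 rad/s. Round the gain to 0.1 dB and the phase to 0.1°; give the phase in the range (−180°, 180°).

At ω = 12 rad/s:
zero (1 + j12·1) = 1 + j12 → |·| ≈ 12.042, ∠ ≈ 85.24°
pole (1 + j12·0.125) = 1 + j1.5 → |·| ≈ 1.8028, ∠ ≈ 56.31°
pole (1 + j12·0.05) = 1 + j0.6 → |·| ≈ 1.1662, ∠ ≈ 30.96°
|L| = 0.625 · 12.042 / (1.8028 · 1.1662) ≈ 3.5798
Gain = 20 log₁₀(3.5798) ≈ 11.08 dB
∠L = (85.24°) − (56.31° + 30.96°) = -2.03°

At ω = 20 rad/s:
zero (1 + j20·1) = 1 + j20 → |·| ≈ 20.025, ∠ ≈ 87.14°
pole (1 + j20·0.125) = 1 + j2.5 → |·| ≈ 2.6926, ∠ ≈ 68.20°
pole (1 + j20·0.05) = 1 + j1 → |·| ≈ 1.4142, ∠ ≈ 45.00°
|L| = 0.625 · 20.025 / (2.6926 · 1.4142) ≈ 3.2868
Gain = 20 log₁₀(3.2868) ≈ 10.34 dB
∠L = (87.14°) − (68.20° + 45.00°) = -26.06°

ω = 12: 11.1 dB, -2.0°; ω = 20: 10.3 dB, -26.1°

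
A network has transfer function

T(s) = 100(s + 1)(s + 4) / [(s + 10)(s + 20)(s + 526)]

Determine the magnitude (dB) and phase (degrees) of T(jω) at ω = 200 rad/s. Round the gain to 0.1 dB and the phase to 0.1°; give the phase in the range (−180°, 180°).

At s = jω = j200:
zero (s+1): 1 + j200 → |·| = √(1²+200²) = √40001 ≈ 200, ∠ = arctan(200/1) ≈ 89.71°
zero (s+4): 4 + j200 → |·| = √(4²+200²) = √40016 ≈ 200.04, ∠ = arctan(200/4) ≈ 88.85°
pole (s+10): 10 + j200 → |·| = √(10²+200²) = √40100 ≈ 200.25, ∠ = arctan(200/10) ≈ 87.14°
pole (s+20): 20 + j200 → |·| = √(20²+200²) = √40400 ≈ 201, ∠ = arctan(200/20) ≈ 84.29°
pole (s+526): 526 + j200 → |·| = √(526²+200²) = √316676 ≈ 562.74, ∠ = arctan(200/526) ≈ 20.82°
|T| = 100 · 40008 / 2.265e+07 ≈ 0.17664
Gain = 20 log₁₀(0.17664) ≈ -15.06 dB
∠T = 178.56° − 192.25° = -13.69°

-15.1 dB, -13.7°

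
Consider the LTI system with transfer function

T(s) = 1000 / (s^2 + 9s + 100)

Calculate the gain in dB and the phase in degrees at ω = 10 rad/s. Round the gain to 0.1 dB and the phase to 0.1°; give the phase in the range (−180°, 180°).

At s = jω = j10:
quadratic: (j10)² + 9·j10 + 100 = 0 + j90 → |·| ≈ 90, ∠ ≈ 90.00°
|T| = 1000 / 90 ≈ 11.111
Gain = 20 log₁₀(11.111) ≈ 20.92 dB
∠T = 0.00° − 90.00° = -90.00°

20.9 dB, -90.0°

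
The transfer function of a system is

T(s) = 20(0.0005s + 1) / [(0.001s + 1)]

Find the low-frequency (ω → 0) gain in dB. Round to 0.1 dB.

26.0 dB

T(0) = 20 · 1 / 1 = 20
20 log₁₀(20) ≈ 26.02 dB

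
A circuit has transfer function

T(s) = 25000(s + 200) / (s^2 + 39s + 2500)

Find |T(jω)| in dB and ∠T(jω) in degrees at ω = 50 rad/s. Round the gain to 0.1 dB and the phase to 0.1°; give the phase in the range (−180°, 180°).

At s = jω = j50:
zero (s+200): 200 + j50 → |·| = √(200²+50²) = √42500 ≈ 206.16, ∠ = arctan(50/200) ≈ 14.04°
quadratic: (j50)² + 39·j50 + 2500 = 0 + j1950 → |·| ≈ 1950, ∠ ≈ 90.00°
|T| = 25000 · 206.16 / 1950 ≈ 2643.1
Gain = 20 log₁₀(2643.1) ≈ 68.44 dB
∠T = 14.04° − 90.00° = -75.96°

68.4 dB, -76.0°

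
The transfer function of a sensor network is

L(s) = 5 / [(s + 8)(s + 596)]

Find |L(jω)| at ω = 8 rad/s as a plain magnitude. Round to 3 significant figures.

0.000741

At s = jω = j8:
pole (s+8): 8 + j8 → |·| = √(8²+8²) = √128 ≈ 11.314, ∠ = arctan(8/8) ≈ 45.00°
pole (s+596): 596 + j8 → |·| = √(596²+8²) = √355280 ≈ 596.05, ∠ = arctan(8/596) ≈ 0.77°
|L| = 5 / 6743.7 ≈ 0.00074143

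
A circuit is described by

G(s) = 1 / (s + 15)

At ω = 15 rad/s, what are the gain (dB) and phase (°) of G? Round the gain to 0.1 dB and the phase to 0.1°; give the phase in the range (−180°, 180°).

-26.5 dB, -45.0°

At s = jω = j15:
pole (s+15): 15 + j15 → |·| = √(15²+15²) = √450 ≈ 21.213, ∠ = arctan(15/15) ≈ 45.00°
|G| = 1 / 21.213 ≈ 0.047141
Gain = 20 log₁₀(0.047141) ≈ -26.53 dB
∠G = 0.00° − 45.00° = -45.00°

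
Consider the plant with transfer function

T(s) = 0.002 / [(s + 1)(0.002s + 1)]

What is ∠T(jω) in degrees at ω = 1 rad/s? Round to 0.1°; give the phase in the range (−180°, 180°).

-45.1°

At ω = 1 rad/s:
pole (1 + j1·1) = 1 + j1 → |·| ≈ 1.4142, ∠ ≈ 45.00°
pole (1 + j1·0.002) = 1 + j0.002 → |·| ≈ 1, ∠ ≈ 0.11°
∠T = (0°) − (45.00° + 0.11°) = -45.11°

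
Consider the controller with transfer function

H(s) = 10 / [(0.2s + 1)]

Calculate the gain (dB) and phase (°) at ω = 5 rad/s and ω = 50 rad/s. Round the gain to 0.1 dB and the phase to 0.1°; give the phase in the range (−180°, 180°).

ω = 5: 17.0 dB, -45.0°; ω = 50: -0.0 dB, -84.3°

At ω = 5 rad/s:
pole (1 + j5·0.2) = 1 + j1 → |·| ≈ 1.4142, ∠ ≈ 45.00°
|H| = 10 · 1 / (1.4142) ≈ 7.0711
Gain = 20 log₁₀(7.0711) ≈ 16.99 dB
∠H = (0°) − (45.00°) = -45.00°

At ω = 50 rad/s:
pole (1 + j50·0.2) = 1 + j10 → |·| ≈ 10.05, ∠ ≈ 84.29°
|H| = 10 · 1 / (10.05) ≈ 0.99502
Gain = 20 log₁₀(0.99502) ≈ -0.04 dB
∠H = (0°) − (84.29°) = -84.29°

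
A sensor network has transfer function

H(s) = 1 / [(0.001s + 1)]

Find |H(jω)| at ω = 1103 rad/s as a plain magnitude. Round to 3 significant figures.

At ω = 1103 rad/s:
pole (1 + j1103·0.001) = 1 + j1.103 → |·| ≈ 1.4888, ∠ ≈ 47.80°
|H| = 1 · 1 / (1.4888) ≈ 0.67168

0.672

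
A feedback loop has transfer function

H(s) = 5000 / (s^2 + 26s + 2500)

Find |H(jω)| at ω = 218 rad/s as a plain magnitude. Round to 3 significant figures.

0.110

At s = jω = j218:
quadratic: (j218)² + 26·j218 + 2500 = -45024 + j5668 → |·| ≈ 45379, ∠ ≈ 172.82°
|H| = 5000 / 45379 ≈ 0.11018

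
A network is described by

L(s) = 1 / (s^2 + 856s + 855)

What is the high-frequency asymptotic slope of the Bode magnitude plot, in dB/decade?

Each pole contributes −20 dB/decade at high frequency; each zero contributes +20 dB/decade.
Net: 0 zero(s) − 2 pole(s) → -40 dB/decade.

-40 dB/decade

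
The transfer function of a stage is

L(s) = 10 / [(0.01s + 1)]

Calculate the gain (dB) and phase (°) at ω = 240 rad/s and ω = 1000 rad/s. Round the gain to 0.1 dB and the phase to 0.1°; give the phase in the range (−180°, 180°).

ω = 240: 11.7 dB, -67.4°; ω = 1000: -0.0 dB, -84.3°

At ω = 240 rad/s:
pole (1 + j240·0.01) = 1 + j2.4 → |·| ≈ 2.6, ∠ ≈ 67.38°
|L| = 10 · 1 / (2.6) ≈ 3.8462
Gain = 20 log₁₀(3.8462) ≈ 11.70 dB
∠L = (0°) − (67.38°) = -67.38°

At ω = 1000 rad/s:
pole (1 + j1000·0.01) = 1 + j10 → |·| ≈ 10.05, ∠ ≈ 84.29°
|L| = 10 · 1 / (10.05) ≈ 0.99502
Gain = 20 log₁₀(0.99502) ≈ -0.04 dB
∠L = (0°) − (84.29°) = -84.29°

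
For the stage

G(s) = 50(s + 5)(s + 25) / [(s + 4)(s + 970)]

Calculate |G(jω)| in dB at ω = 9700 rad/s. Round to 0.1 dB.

33.9 dB

At s = jω = j9700:
zero (s+5): 5 + j9700 → |·| = √(5²+9700²) = √94090025 ≈ 9700, ∠ = arctan(9700/5) ≈ 89.97°
zero (s+25): 25 + j9700 → |·| = √(25²+9700²) = √94090625 ≈ 9700, ∠ = arctan(9700/25) ≈ 89.85°
pole (s+4): 4 + j9700 → |·| = √(4²+9700²) = √94090016 ≈ 9700, ∠ = arctan(9700/4) ≈ 89.98°
pole (s+970): 970 + j9700 → |·| = √(970²+9700²) = √95030900 ≈ 9748.4, ∠ = arctan(9700/970) ≈ 84.29°
|G| = 50 · 9.409e+07 / 9.4559e+07 ≈ 49.752
Gain = 20 log₁₀(49.752) ≈ 33.94 dB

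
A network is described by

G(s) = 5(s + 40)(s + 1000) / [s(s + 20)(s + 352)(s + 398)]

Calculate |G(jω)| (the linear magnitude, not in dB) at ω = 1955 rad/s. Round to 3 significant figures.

1.42e-06

At s = jω = j1955:
zero (s+40): 40 + j1955 → |·| = √(40²+1955²) = √3823625 ≈ 1955.4, ∠ = arctan(1955/40) ≈ 88.83°
zero (s+1000): 1000 + j1955 → |·| = √(1000²+1955²) = √4822025 ≈ 2195.9, ∠ = arctan(1955/1000) ≈ 62.91°
pole (s+20): 20 + j1955 → |·| = √(20²+1955²) = √3822425 ≈ 1955.1, ∠ = arctan(1955/20) ≈ 89.41°
pole (s+352): 352 + j1955 → |·| = √(352²+1955²) = √3945929 ≈ 1986.4, ∠ = arctan(1955/352) ≈ 79.79°
pole (s+398): 398 + j1955 → |·| = √(398²+1955²) = √3980429 ≈ 1995.1, ∠ = arctan(1955/398) ≈ 78.49°
pole at origin: |s| = 1955, ∠ = 90.00° (in denominator)
|G| = 5 · 4.2939e+06 / 1.5148e+13 ≈ 1.4173e-06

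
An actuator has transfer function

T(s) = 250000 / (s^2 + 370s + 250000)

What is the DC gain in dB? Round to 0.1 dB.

T(0) = 250000 / 250000 = 1
20 log₁₀(1) ≈ 0.00 dB

0.0 dB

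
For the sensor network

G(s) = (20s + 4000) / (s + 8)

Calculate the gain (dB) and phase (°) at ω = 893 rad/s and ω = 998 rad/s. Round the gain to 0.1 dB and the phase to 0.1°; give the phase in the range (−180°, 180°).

ω = 893: 26.2 dB, -12.1°; ω = 998: 26.2 dB, -10.9°

Substitute s = j893:
Numerator: 20(j893) + 4000 = 4000 + j17860
Denominator: (j893) + 8 = 8 + j893
|N| = √(4000² + 17860²) ≈ 18302, ∠N ≈ 77.38°
|D| = √(8² + 893²) ≈ 893.04, ∠D ≈ 89.49°
|G| = 18302 / 893.04 ≈ 20.494
Gain = 20 log₁₀(20.494) ≈ 26.23 dB
∠G = 77.38° − 89.49° = -12.11°

Substitute s = j998:
Numerator: 20(j998) + 4000 = 4000 + j19960
Denominator: (j998) + 8 = 8 + j998
|N| = √(4000² + 19960²) ≈ 20357, ∠N ≈ 78.67°
|D| = √(8² + 998²) ≈ 998.03, ∠D ≈ 89.54°
|G| = 20357 / 998.03 ≈ 20.397
Gain = 20 log₁₀(20.397) ≈ 26.19 dB
∠G = 78.67° − 89.54° = -10.87°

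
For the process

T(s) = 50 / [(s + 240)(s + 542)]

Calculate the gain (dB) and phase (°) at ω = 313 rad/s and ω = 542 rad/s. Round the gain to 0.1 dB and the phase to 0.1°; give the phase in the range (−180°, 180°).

At s = jω = j313:
pole (s+240): 240 + j313 → |·| = √(240²+313²) = √155569 ≈ 394.42, ∠ = arctan(313/240) ≈ 52.52°
pole (s+542): 542 + j313 → |·| = √(542²+313²) = √391733 ≈ 625.89, ∠ = arctan(313/542) ≈ 30.01°
|T| = 50 / 2.4686e+05 ≈ 0.00020254
Gain = 20 log₁₀(0.00020254) ≈ -73.87 dB
∠T = 0.00° − 82.53° = -82.53°

At s = jω = j542:
pole (s+240): 240 + j542 → |·| = √(240²+542²) = √351364 ≈ 592.76, ∠ = arctan(542/240) ≈ 66.12°
pole (s+542): 542 + j542 → |·| = √(542²+542²) = √587528 ≈ 766.5, ∠ = arctan(542/542) ≈ 45.00°
|T| = 50 / 4.5435e+05 ≈ 0.00011005
Gain = 20 log₁₀(0.00011005) ≈ -79.17 dB
∠T = 0.00° − 111.12° = -111.12°

ω = 313: -73.9 dB, -82.5°; ω = 542: -79.2 dB, -111.1°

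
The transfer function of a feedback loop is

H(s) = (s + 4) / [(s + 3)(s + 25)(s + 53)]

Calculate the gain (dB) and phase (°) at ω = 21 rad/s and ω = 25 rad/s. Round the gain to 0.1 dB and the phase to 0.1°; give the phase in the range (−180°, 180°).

ω = 21: -65.3 dB, -64.3°; ω = 25: -66.3 dB, -72.5°

At s = jω = j21:
zero (s+4): 4 + j21 → |·| = √(4²+21²) = √457 ≈ 21.378, ∠ = arctan(21/4) ≈ 79.22°
pole (s+3): 3 + j21 → |·| = √(3²+21²) = √450 ≈ 21.213, ∠ = arctan(21/3) ≈ 81.87°
pole (s+25): 25 + j21 → |·| = √(25²+21²) = √1066 ≈ 32.65, ∠ = arctan(21/25) ≈ 40.03°
pole (s+53): 53 + j21 → |·| = √(53²+21²) = √3250 ≈ 57.009, ∠ = arctan(21/53) ≈ 21.61°
|H| = 1 · 21.378 / 39485 ≈ 0.00054142
Gain = 20 log₁₀(0.00054142) ≈ -65.33 dB
∠H = 79.22° − 143.51° = -64.29°

At s = jω = j25:
zero (s+4): 4 + j25 → |·| = √(4²+25²) = √641 ≈ 25.318, ∠ = arctan(25/4) ≈ 80.91°
pole (s+3): 3 + j25 → |·| = √(3²+25²) = √634 ≈ 25.179, ∠ = arctan(25/3) ≈ 83.16°
pole (s+25): 25 + j25 → |·| = √(25²+25²) = √1250 ≈ 35.355, ∠ = arctan(25/25) ≈ 45.00°
pole (s+53): 53 + j25 → |·| = √(53²+25²) = √3434 ≈ 58.6, ∠ = arctan(25/53) ≈ 25.25°
|H| = 1 · 25.318 / 52166 ≈ 0.00048534
Gain = 20 log₁₀(0.00048534) ≈ -66.28 dB
∠H = 80.91° − 153.41° = -72.50°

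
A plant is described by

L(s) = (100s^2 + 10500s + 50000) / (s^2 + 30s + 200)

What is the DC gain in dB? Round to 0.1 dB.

L(0) = 50000 / 200 = 250
20 log₁₀(250) ≈ 47.96 dB

48.0 dB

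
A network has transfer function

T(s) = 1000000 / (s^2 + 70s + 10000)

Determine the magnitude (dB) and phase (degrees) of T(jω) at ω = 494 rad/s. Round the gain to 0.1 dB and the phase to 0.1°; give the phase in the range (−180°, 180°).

12.5 dB, -171.6°

At s = jω = j494:
quadratic: (j494)² + 70·j494 + 10000 = -234036 + j34580 → |·| ≈ 2.3658e+05, ∠ ≈ 171.60°
|T| = 1000000 / 2.3658e+05 ≈ 4.2269
Gain = 20 log₁₀(4.2269) ≈ 12.52 dB
∠T = 0.00° − 171.60° = -171.60°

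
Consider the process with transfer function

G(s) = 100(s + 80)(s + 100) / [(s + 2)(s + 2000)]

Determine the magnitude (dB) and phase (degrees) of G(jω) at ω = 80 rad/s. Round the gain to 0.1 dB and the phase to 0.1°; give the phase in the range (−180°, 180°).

19.1 dB, -7.2°

At s = jω = j80:
zero (s+80): 80 + j80 → |·| = √(80²+80²) = √12800 ≈ 113.14, ∠ = arctan(80/80) ≈ 45.00°
zero (s+100): 100 + j80 → |·| = √(100²+80²) = √16400 ≈ 128.06, ∠ = arctan(80/100) ≈ 38.66°
pole (s+2): 2 + j80 → |·| = √(2²+80²) = √6404 ≈ 80.025, ∠ = arctan(80/2) ≈ 88.57°
pole (s+2000): 2000 + j80 → |·| = √(2000²+80²) = √4006400 ≈ 2001.6, ∠ = arctan(80/2000) ≈ 2.29°
|G| = 100 · 14489 / 1.6018e+05 ≈ 9.0454
Gain = 20 log₁₀(9.0454) ≈ 19.13 dB
∠G = 83.66° − 90.86° = -7.20°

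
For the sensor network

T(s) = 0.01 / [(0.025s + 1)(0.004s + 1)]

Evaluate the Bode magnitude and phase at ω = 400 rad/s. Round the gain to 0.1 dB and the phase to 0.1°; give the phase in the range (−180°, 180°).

-65.6 dB, -142.3°

At ω = 400 rad/s:
pole (1 + j400·0.025) = 1 + j10 → |·| ≈ 10.05, ∠ ≈ 84.29°
pole (1 + j400·0.004) = 1 + j1.6 → |·| ≈ 1.8868, ∠ ≈ 57.99°
|T| = 0.01 · 1 / (10.05 · 1.8868) ≈ 0.00052736
Gain = 20 log₁₀(0.00052736) ≈ -65.56 dB
∠T = (0°) − (84.29° + 57.99°) = -142.28°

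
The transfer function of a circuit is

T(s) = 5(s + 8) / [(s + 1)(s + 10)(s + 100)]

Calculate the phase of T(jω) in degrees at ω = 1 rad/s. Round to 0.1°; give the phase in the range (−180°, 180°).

-44.2°

At s = jω = j1:
zero (s+8): 8 + j1 → |·| = √(8²+1²) = √65 ≈ 8.0623, ∠ = arctan(1/8) ≈ 7.13°
pole (s+1): 1 + j1 → |·| = √(1²+1²) = √2 ≈ 1.4142, ∠ = arctan(1/1) ≈ 45.00°
pole (s+10): 10 + j1 → |·| = √(10²+1²) = √101 ≈ 10.05, ∠ = arctan(1/10) ≈ 5.71°
pole (s+100): 100 + j1 → |·| = √(100²+1²) = √10001 ≈ 100, ∠ = arctan(1/100) ≈ 0.57°
∠T = 7.13° − 51.28° = -44.15°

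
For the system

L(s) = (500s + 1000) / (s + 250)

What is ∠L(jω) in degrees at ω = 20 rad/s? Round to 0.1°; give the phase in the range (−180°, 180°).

79.7°

Substitute s = j20:
Numerator: 500(j20) + 1000 = 1000 + j10000
Denominator: (j20) + 250 = 250 + j20
|N| = √(1000² + 10000²) ≈ 10050, ∠N ≈ 84.29°
|D| = √(250² + 20²) ≈ 250.8, ∠D ≈ 4.57°
∠L = 84.29° − 4.57° = 79.72°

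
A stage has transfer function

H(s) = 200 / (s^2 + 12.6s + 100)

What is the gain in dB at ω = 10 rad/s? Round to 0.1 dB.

At s = jω = j10:
quadratic: (j10)² + 12.6·j10 + 100 = 0 + j126 → |·| ≈ 126, ∠ ≈ 90.00°
|H| = 200 / 126 ≈ 1.5873
Gain = 20 log₁₀(1.5873) ≈ 4.01 dB

4.0 dB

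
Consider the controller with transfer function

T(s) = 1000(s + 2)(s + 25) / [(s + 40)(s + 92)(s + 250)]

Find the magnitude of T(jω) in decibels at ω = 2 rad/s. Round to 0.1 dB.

-22.3 dB

At s = jω = j2:
zero (s+2): 2 + j2 → |·| = √(2²+2²) = √8 ≈ 2.8284, ∠ = arctan(2/2) ≈ 45.00°
zero (s+25): 25 + j2 → |·| = √(25²+2²) = √629 ≈ 25.08, ∠ = arctan(2/25) ≈ 4.57°
pole (s+40): 40 + j2 → |·| = √(40²+2²) = √1604 ≈ 40.05, ∠ = arctan(2/40) ≈ 2.86°
pole (s+92): 92 + j2 → |·| = √(92²+2²) = √8468 ≈ 92.022, ∠ = arctan(2/92) ≈ 1.25°
pole (s+250): 250 + j2 → |·| = √(250²+2²) = √62504 ≈ 250.01, ∠ = arctan(2/250) ≈ 0.46°
|T| = 1000 · 70.936 / 9.2141e+05 ≈ 0.076986
Gain = 20 log₁₀(0.076986) ≈ -22.27 dB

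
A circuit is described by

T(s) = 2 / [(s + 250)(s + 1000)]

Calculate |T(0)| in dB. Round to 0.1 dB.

-101.9 dB

T(0) = 2 / (250·1000) = 8e-06
20 log₁₀(8e-06) ≈ -101.94 dB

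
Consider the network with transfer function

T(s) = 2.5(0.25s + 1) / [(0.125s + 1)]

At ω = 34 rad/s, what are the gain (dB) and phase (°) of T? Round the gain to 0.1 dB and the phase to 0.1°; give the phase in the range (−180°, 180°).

13.8 dB, 6.5°

At ω = 34 rad/s:
zero (1 + j34·0.25) = 1 + j8.5 → |·| ≈ 8.5586, ∠ ≈ 83.29°
pole (1 + j34·0.125) = 1 + j4.25 → |·| ≈ 4.3661, ∠ ≈ 76.76°
|T| = 2.5 · 8.5586 / (4.3661) ≈ 4.9006
Gain = 20 log₁₀(4.9006) ≈ 13.80 dB
∠T = (83.29°) − (76.76°) = 6.53°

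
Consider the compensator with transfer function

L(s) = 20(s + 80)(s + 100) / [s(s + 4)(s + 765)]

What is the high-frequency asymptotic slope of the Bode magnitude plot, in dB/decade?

-20 dB/decade

Each pole contributes −20 dB/decade at high frequency; each zero contributes +20 dB/decade.
Net: 2 zero(s) − 3 pole(s) → -20 dB/decade.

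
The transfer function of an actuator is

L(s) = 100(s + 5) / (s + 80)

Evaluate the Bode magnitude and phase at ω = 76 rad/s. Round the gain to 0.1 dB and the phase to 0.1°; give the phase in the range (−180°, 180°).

At s = jω = j76:
zero (s+5): 5 + j76 → |·| = √(5²+76²) = √5801 ≈ 76.164, ∠ = arctan(76/5) ≈ 86.24°
pole (s+80): 80 + j76 → |·| = √(80²+76²) = √12176 ≈ 110.34, ∠ = arctan(76/80) ≈ 43.53°
|L| = 100 · 76.164 / 110.34 ≈ 69.027
Gain = 20 log₁₀(69.027) ≈ 36.78 dB
∠L = 86.24° − 43.53° = 42.71°

36.8 dB, 42.7°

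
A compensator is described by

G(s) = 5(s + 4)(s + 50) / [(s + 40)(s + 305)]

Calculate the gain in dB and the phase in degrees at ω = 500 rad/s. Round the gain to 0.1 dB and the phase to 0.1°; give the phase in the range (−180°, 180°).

At s = jω = j500:
zero (s+4): 4 + j500 → |·| = √(4²+500²) = √250016 ≈ 500.02, ∠ = arctan(500/4) ≈ 89.54°
zero (s+50): 50 + j500 → |·| = √(50²+500²) = √252500 ≈ 502.49, ∠ = arctan(500/50) ≈ 84.29°
pole (s+40): 40 + j500 → |·| = √(40²+500²) = √251600 ≈ 501.6, ∠ = arctan(500/40) ≈ 85.43°
pole (s+305): 305 + j500 → |·| = √(305²+500²) = √343025 ≈ 585.68, ∠ = arctan(500/305) ≈ 58.62°
|G| = 5 · 2.5126e+05 / 2.9378e+05 ≈ 4.2763
Gain = 20 log₁₀(4.2763) ≈ 12.62 dB
∠G = 173.83° − 144.05° = 29.78°

12.6 dB, 29.8°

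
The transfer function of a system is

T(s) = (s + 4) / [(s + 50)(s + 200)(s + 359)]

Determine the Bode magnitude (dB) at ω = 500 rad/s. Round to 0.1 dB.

-110.5 dB

At s = jω = j500:
zero (s+4): 4 + j500 → |·| = √(4²+500²) = √250016 ≈ 500.02, ∠ = arctan(500/4) ≈ 89.54°
pole (s+50): 50 + j500 → |·| = √(50²+500²) = √252500 ≈ 502.49, ∠ = arctan(500/50) ≈ 84.29°
pole (s+200): 200 + j500 → |·| = √(200²+500²) = √290000 ≈ 538.52, ∠ = arctan(500/200) ≈ 68.20°
pole (s+359): 359 + j500 → |·| = √(359²+500²) = √378881 ≈ 615.53, ∠ = arctan(500/359) ≈ 54.32°
|T| = 1 · 500.02 / 1.6656e+08 ≈ 3.002e-06
Gain = 20 log₁₀(3.002e-06) ≈ -110.45 dB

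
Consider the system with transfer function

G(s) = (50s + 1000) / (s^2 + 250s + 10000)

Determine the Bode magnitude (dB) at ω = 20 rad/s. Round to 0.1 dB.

Substitute s = j20:
Numerator: 50(j20) + 1000 = 1000 + j1000
Denominator: (j20)^2 + 250(j20) + 10000 = 9600 + j5000
|N| = √(1000² + 1000²) ≈ 1414.2, ∠N ≈ 45.00°
|D| = √(9600² + 5000²) ≈ 10824, ∠D ≈ 27.51°
|G| = 1414.2 / 10824 ≈ 0.13065
Gain = 20 log₁₀(0.13065) ≈ -17.68 dB

-17.7 dB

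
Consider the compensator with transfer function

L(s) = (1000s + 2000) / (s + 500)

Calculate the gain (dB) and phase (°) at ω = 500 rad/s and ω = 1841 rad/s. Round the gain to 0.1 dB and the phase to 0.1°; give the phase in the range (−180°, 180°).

Substitute s = j500:
Numerator: 1000(j500) + 2000 = 2000 + j500000
Denominator: (j500) + 500 = 500 + j500
|N| = √(2000² + 500000²) ≈ 5e+05, ∠N ≈ 89.77°
|D| = √(500² + 500²) ≈ 707.11, ∠D ≈ 45.00°
|L| = 5e+05 / 707.11 ≈ 707.1
Gain = 20 log₁₀(707.1) ≈ 56.99 dB
∠L = 89.77° − 45.00° = 44.77°

Substitute s = j1841:
Numerator: 1000(j1841) + 2000 = 2000 + j1841000
Denominator: (j1841) + 500 = 500 + j1841
|N| = √(2000² + 1841000²) ≈ 1.841e+06, ∠N ≈ 89.94°
|D| = √(500² + 1841²) ≈ 1907.7, ∠D ≈ 74.81°
|L| = 1.841e+06 / 1907.7 ≈ 965.04
Gain = 20 log₁₀(965.04) ≈ 59.69 dB
∠L = 89.94° − 74.81° = 15.13°

ω = 500: 57.0 dB, 44.8°; ω = 1841: 59.7 dB, 15.1°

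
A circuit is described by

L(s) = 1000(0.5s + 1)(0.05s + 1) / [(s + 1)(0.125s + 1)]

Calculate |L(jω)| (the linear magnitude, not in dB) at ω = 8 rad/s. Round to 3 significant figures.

At ω = 8 rad/s:
zero (1 + j8·0.5) = 1 + j4 → |·| ≈ 4.1231, ∠ ≈ 75.96°
zero (1 + j8·0.05) = 1 + j0.4 → |·| ≈ 1.077, ∠ ≈ 21.80°
pole (1 + j8·1) = 1 + j8 → |·| ≈ 8.0623, ∠ ≈ 82.87°
pole (1 + j8·0.125) = 1 + j1 → |·| ≈ 1.4142, ∠ ≈ 45.00°
|L| = 1000 · 4.1231 · 1.077 / (8.0623 · 1.4142) ≈ 389.47

389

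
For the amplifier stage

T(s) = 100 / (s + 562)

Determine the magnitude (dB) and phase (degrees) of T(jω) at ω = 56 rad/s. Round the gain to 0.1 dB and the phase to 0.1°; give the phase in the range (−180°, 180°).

-15.0 dB, -5.7°

Substitute s = j56:
Numerator: 100 = 100 + j0
Denominator: (j56) + 562 = 562 + j56
|N| = √(100² + 0²) ≈ 100, ∠N ≈ 0.00°
|D| = √(562² + 56²) ≈ 564.78, ∠D ≈ 5.69°
|T| = 100 / 564.78 ≈ 0.17706
Gain = 20 log₁₀(0.17706) ≈ -15.04 dB
∠T = 0.00° − 5.69° = -5.69°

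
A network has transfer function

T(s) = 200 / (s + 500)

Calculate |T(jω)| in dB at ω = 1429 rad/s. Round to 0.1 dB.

-17.6 dB

Substitute s = j1429:
Numerator: 200 = 200 + j0
Denominator: (j1429) + 500 = 500 + j1429
|N| = √(200² + 0²) ≈ 200, ∠N ≈ 0.00°
|D| = √(500² + 1429²) ≈ 1513.9, ∠D ≈ 70.72°
|T| = 200 / 1513.9 ≈ 0.13211
Gain = 20 log₁₀(0.13211) ≈ -17.58 dB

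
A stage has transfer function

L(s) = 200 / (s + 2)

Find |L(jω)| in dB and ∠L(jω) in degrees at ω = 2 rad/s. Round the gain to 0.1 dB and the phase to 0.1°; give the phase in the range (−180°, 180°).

At s = jω = j2:
pole (s+2): 2 + j2 → |·| = √(2²+2²) = √8 ≈ 2.8284, ∠ = arctan(2/2) ≈ 45.00°
|L| = 200 / 2.8284 ≈ 70.711
Gain = 20 log₁₀(70.711) ≈ 36.99 dB
∠L = 0.00° − 45.00° = -45.00°

37.0 dB, -45.0°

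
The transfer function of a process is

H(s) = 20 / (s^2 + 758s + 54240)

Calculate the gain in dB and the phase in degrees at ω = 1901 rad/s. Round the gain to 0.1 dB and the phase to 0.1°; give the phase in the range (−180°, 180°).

-105.7 dB, -158.0°

Substitute s = j1901:
Numerator: 20 = 20 + j0
Denominator: (j1901)^2 + 758(j1901) + 54240 = -3559561 + j1440958
|N| = √(20² + 0²) ≈ 20, ∠N ≈ 0.00°
|D| = √(3559561² + 1440958²) ≈ 3.8402e+06, ∠D ≈ 157.96°
|H| = 20 / 3.8402e+06 ≈ 5.2081e-06
Gain = 20 log₁₀(5.2081e-06) ≈ -105.67 dB
∠H = 0.00° − 157.96° = -157.96°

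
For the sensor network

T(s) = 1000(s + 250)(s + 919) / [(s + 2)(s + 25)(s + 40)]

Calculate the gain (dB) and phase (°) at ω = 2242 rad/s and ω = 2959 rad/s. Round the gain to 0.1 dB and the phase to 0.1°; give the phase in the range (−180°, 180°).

ω = 2242: -6.3 dB, -116.9°; ω = 2959: -9.0 dB, -110.8°

At s = jω = j2242:
zero (s+250): 250 + j2242 → |·| = √(250²+2242²) = √5089064 ≈ 2255.9, ∠ = arctan(2242/250) ≈ 83.64°
zero (s+919): 919 + j2242 → |·| = √(919²+2242²) = √5871125 ≈ 2423, ∠ = arctan(2242/919) ≈ 67.71°
pole (s+2): 2 + j2242 → |·| = √(2²+2242²) = √5026568 ≈ 2242, ∠ = arctan(2242/2) ≈ 89.95°
pole (s+25): 25 + j2242 → |·| = √(25²+2242²) = √5027189 ≈ 2242.1, ∠ = arctan(2242/25) ≈ 89.36°
pole (s+40): 40 + j2242 → |·| = √(40²+2242²) = √5028164 ≈ 2242.4, ∠ = arctan(2242/40) ≈ 88.98°
|T| = 1000 · 5.466e+06 / 1.1272e+10 ≈ 0.48492
Gain = 20 log₁₀(0.48492) ≈ -6.29 dB
∠T = 151.35° − 268.29° = -116.94°

At s = jω = j2959:
zero (s+250): 250 + j2959 → |·| = √(250²+2959²) = √8818181 ≈ 2969.5, ∠ = arctan(2959/250) ≈ 85.17°
zero (s+919): 919 + j2959 → |·| = √(919²+2959²) = √9600242 ≈ 3098.4, ∠ = arctan(2959/919) ≈ 72.75°
pole (s+2): 2 + j2959 → |·| = √(2²+2959²) = √8755685 ≈ 2959, ∠ = arctan(2959/2) ≈ 89.96°
pole (s+25): 25 + j2959 → |·| = √(25²+2959²) = √8756306 ≈ 2959.1, ∠ = arctan(2959/25) ≈ 89.52°
pole (s+40): 40 + j2959 → |·| = √(40²+2959²) = √8757281 ≈ 2959.3, ∠ = arctan(2959/40) ≈ 89.23°
|T| = 1000 · 9.2007e+06 / 2.5912e+10 ≈ 0.35507
Gain = 20 log₁₀(0.35507) ≈ -8.99 dB
∠T = 157.92° − 268.71° = -110.79°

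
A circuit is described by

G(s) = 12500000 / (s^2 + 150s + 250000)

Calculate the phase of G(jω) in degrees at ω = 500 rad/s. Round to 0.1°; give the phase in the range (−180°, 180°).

At s = jω = j500:
quadratic: (j500)² + 150·j500 + 250000 = 0 + j75000 → |·| ≈ 75000, ∠ ≈ 90.00°
∠G = 0.00° − 90.00° = -90.00°

-90.0°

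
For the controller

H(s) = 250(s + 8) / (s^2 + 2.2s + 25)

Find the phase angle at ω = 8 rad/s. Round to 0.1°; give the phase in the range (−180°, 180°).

At s = jω = j8:
zero (s+8): 8 + j8 → |·| = √(8²+8²) = √128 ≈ 11.314, ∠ = arctan(8/8) ≈ 45.00°
quadratic: (j8)² + 2.2·j8 + 25 = -39 + j17.6 → |·| ≈ 42.787, ∠ ≈ 155.71°
∠H = 45.00° − 155.71° = -110.71°

-110.7°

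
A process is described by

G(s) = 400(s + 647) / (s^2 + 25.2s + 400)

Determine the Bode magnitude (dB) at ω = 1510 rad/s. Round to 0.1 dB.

At s = jω = j1510:
zero (s+647): 647 + j1510 → |·| = √(647²+1510²) = √2698709 ≈ 1642.8, ∠ = arctan(1510/647) ≈ 66.81°
quadratic: (j1510)² + 25.2·j1510 + 400 = -2279700 + j38052 → |·| ≈ 2.28e+06, ∠ ≈ 179.04°
|G| = 400 · 1642.8 / 2.28e+06 ≈ 0.28821
Gain = 20 log₁₀(0.28821) ≈ -10.81 dB

-10.8 dB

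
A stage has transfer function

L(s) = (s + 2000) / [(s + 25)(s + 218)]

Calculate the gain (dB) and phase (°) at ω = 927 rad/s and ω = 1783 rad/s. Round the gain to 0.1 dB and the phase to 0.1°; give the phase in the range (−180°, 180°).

At s = jω = j927:
zero (s+2000): 2000 + j927 → |·| = √(2000²+927²) = √4859329 ≈ 2204.4, ∠ = arctan(927/2000) ≈ 24.87°
pole (s+25): 25 + j927 → |·| = √(25²+927²) = √859954 ≈ 927.34, ∠ = arctan(927/25) ≈ 88.46°
pole (s+218): 218 + j927 → |·| = √(218²+927²) = √906853 ≈ 952.29, ∠ = arctan(927/218) ≈ 76.77°
|L| = 1 · 2204.4 / 8.831e+05 ≈ 0.0024962
Gain = 20 log₁₀(0.0024962) ≈ -52.05 dB
∠L = 24.87° − 165.23° = -140.36°

At s = jω = j1783:
zero (s+2000): 2000 + j1783 → |·| = √(2000²+1783²) = √7179089 ≈ 2679.4, ∠ = arctan(1783/2000) ≈ 41.72°
pole (s+25): 25 + j1783 → |·| = √(25²+1783²) = √3179714 ≈ 1783.2, ∠ = arctan(1783/25) ≈ 89.20°
pole (s+218): 218 + j1783 → |·| = √(218²+1783²) = √3226613 ≈ 1796.3, ∠ = arctan(1783/218) ≈ 83.03°
|L| = 1 · 2679.4 / 3.2032e+06 ≈ 0.00083648
Gain = 20 log₁₀(0.00083648) ≈ -61.55 dB
∠L = 41.72° − 172.23° = -130.51°

ω = 927: -52.1 dB, -140.4°; ω = 1783: -61.6 dB, -130.5°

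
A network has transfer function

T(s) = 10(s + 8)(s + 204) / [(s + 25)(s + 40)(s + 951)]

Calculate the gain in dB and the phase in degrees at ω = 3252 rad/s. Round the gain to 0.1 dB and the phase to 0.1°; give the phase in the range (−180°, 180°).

At s = jω = j3252:
zero (s+8): 8 + j3252 → |·| = √(8²+3252²) = √10575568 ≈ 3252, ∠ = arctan(3252/8) ≈ 89.86°
zero (s+204): 204 + j3252 → |·| = √(204²+3252²) = √10617120 ≈ 3258.4, ∠ = arctan(3252/204) ≈ 86.41°
pole (s+25): 25 + j3252 → |·| = √(25²+3252²) = √10576129 ≈ 3252.1, ∠ = arctan(3252/25) ≈ 89.56°
pole (s+40): 40 + j3252 → |·| = √(40²+3252²) = √10577104 ≈ 3252.2, ∠ = arctan(3252/40) ≈ 89.30°
pole (s+951): 951 + j3252 → |·| = √(951²+3252²) = √11479905 ≈ 3388.2, ∠ = arctan(3252/951) ≈ 73.70°
|T| = 10 · 1.0596e+07 / 3.5835e+10 ≈ 0.0029569
Gain = 20 log₁₀(0.0029569) ≈ -50.58 dB
∠T = 176.27° − 252.56° = -76.29°

-50.6 dB, -76.3°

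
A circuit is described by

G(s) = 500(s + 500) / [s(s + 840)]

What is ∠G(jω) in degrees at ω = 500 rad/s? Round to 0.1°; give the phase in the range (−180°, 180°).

At s = jω = j500:
zero (s+500): 500 + j500 → |·| = √(500²+500²) = √500000 ≈ 707.11, ∠ = arctan(500/500) ≈ 45.00°
pole (s+840): 840 + j500 → |·| = √(840²+500²) = √955600 ≈ 977.55, ∠ = arctan(500/840) ≈ 30.76°
pole at origin: |s| = 500, ∠ = 90.00° (in denominator)
∠G = 45.00° − 120.76° = -75.76°

-75.8°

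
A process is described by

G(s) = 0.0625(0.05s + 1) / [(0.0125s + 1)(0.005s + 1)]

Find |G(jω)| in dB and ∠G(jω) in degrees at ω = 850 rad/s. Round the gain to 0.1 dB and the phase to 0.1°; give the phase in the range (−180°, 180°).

-24.9 dB, -72.7°

At ω = 850 rad/s:
zero (1 + j850·0.05) = 1 + j42.5 → |·| ≈ 42.512, ∠ ≈ 88.65°
pole (1 + j850·0.0125) = 1 + j10.625 → |·| ≈ 10.672, ∠ ≈ 84.62°
pole (1 + j850·0.005) = 1 + j4.25 → |·| ≈ 4.3661, ∠ ≈ 76.76°
|G| = 0.0625 · 42.512 / (10.672 · 4.3661) ≈ 0.057023
Gain = 20 log₁₀(0.057023) ≈ -24.88 dB
∠G = (88.65°) − (84.62° + 76.76°) = -72.73°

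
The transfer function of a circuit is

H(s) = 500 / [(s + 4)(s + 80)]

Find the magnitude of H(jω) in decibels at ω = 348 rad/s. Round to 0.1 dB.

At s = jω = j348:
pole (s+4): 4 + j348 → |·| = √(4²+348²) = √121120 ≈ 348.02, ∠ = arctan(348/4) ≈ 89.34°
pole (s+80): 80 + j348 → |·| = √(80²+348²) = √127504 ≈ 357.08, ∠ = arctan(348/80) ≈ 77.05°
|H| = 500 / 1.2427e+05 ≈ 0.0040235
Gain = 20 log₁₀(0.0040235) ≈ -47.91 dB

-47.9 dB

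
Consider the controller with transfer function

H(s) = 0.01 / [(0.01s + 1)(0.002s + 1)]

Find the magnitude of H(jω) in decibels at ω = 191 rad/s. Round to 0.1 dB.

At ω = 191 rad/s:
pole (1 + j191·0.01) = 1 + j1.91 → |·| ≈ 2.1559, ∠ ≈ 62.37°
pole (1 + j191·0.002) = 1 + j0.382 → |·| ≈ 1.0705, ∠ ≈ 20.91°
|H| = 0.01 · 1 / (2.1559 · 1.0705) ≈ 0.004333
Gain = 20 log₁₀(0.004333) ≈ -47.26 dB

-47.3 dB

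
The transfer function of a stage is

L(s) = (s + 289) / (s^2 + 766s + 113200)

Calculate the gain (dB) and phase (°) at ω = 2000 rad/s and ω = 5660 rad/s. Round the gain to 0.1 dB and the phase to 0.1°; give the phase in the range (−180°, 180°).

Substitute s = j2000:
Numerator: (j2000) + 289 = 289 + j2000
Denominator: (j2000)^2 + 766(j2000) + 113200 = -3886800 + j1532000
|N| = √(289² + 2000²) ≈ 2020.8, ∠N ≈ 81.78°
|D| = √(3886800² + 1532000²) ≈ 4.1778e+06, ∠D ≈ 158.49°
|L| = 2020.8 / 4.1778e+06 ≈ 0.0004837
Gain = 20 log₁₀(0.0004837) ≈ -66.31 dB
∠L = 81.78° − 158.49° = -76.71°

Substitute s = j5660:
Numerator: (j5660) + 289 = 289 + j5660
Denominator: (j5660)^2 + 766(j5660) + 113200 = -31922400 + j4335560
|N| = √(289² + 5660²) ≈ 5667.4, ∠N ≈ 87.08°
|D| = √(31922400² + 4335560²) ≈ 3.2215e+07, ∠D ≈ 172.27°
|L| = 5667.4 / 3.2215e+07 ≈ 0.00017592
Gain = 20 log₁₀(0.00017592) ≈ -75.09 dB
∠L = 87.08° − 172.27° = -85.19°

ω = 2000: -66.3 dB, -76.7°; ω = 5660: -75.1 dB, -85.2°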